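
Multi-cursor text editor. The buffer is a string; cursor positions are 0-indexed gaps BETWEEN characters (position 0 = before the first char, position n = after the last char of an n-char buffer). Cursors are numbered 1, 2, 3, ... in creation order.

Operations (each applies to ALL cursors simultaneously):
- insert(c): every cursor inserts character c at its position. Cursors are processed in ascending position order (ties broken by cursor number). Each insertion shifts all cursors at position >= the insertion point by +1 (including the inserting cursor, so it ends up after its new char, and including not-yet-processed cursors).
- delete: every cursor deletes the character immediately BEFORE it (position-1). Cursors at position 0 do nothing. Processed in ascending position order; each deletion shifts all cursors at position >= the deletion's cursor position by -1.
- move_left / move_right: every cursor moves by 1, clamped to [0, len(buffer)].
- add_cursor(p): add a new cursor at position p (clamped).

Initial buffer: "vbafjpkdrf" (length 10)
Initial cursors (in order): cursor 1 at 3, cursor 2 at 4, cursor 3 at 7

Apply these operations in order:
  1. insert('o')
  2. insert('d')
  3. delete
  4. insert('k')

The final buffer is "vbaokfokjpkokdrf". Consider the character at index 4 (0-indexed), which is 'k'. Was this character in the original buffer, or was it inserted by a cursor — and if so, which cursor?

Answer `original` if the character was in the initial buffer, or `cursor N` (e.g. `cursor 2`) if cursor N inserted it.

After op 1 (insert('o')): buffer="vbaofojpkodrf" (len 13), cursors c1@4 c2@6 c3@10, authorship ...1.2...3...
After op 2 (insert('d')): buffer="vbaodfodjpkoddrf" (len 16), cursors c1@5 c2@8 c3@13, authorship ...11.22...33...
After op 3 (delete): buffer="vbaofojpkodrf" (len 13), cursors c1@4 c2@6 c3@10, authorship ...1.2...3...
After op 4 (insert('k')): buffer="vbaokfokjpkokdrf" (len 16), cursors c1@5 c2@8 c3@13, authorship ...11.22...33...
Authorship (.=original, N=cursor N): . . . 1 1 . 2 2 . . . 3 3 . . .
Index 4: author = 1

Answer: cursor 1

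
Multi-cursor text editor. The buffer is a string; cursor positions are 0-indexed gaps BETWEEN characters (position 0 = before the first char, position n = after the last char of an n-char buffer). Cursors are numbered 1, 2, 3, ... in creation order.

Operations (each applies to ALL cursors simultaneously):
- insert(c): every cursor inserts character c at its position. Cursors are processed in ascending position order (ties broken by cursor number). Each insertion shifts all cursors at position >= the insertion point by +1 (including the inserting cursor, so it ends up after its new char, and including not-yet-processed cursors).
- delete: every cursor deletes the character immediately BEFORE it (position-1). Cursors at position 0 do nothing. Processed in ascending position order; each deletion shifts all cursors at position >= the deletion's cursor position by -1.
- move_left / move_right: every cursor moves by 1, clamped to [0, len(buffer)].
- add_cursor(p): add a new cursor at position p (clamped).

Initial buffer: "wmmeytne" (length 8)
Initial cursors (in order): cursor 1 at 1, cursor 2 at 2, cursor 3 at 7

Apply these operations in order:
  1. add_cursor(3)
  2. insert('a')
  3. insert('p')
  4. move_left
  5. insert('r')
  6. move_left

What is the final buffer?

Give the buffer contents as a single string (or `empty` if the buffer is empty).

After op 1 (add_cursor(3)): buffer="wmmeytne" (len 8), cursors c1@1 c2@2 c4@3 c3@7, authorship ........
After op 2 (insert('a')): buffer="wamamaeytnae" (len 12), cursors c1@2 c2@4 c4@6 c3@11, authorship .1.2.4....3.
After op 3 (insert('p')): buffer="wapmapmapeytnape" (len 16), cursors c1@3 c2@6 c4@9 c3@15, authorship .11.22.44....33.
After op 4 (move_left): buffer="wapmapmapeytnape" (len 16), cursors c1@2 c2@5 c4@8 c3@14, authorship .11.22.44....33.
After op 5 (insert('r')): buffer="warpmarpmarpeytnarpe" (len 20), cursors c1@3 c2@7 c4@11 c3@18, authorship .111.222.444....333.
After op 6 (move_left): buffer="warpmarpmarpeytnarpe" (len 20), cursors c1@2 c2@6 c4@10 c3@17, authorship .111.222.444....333.

Answer: warpmarpmarpeytnarpe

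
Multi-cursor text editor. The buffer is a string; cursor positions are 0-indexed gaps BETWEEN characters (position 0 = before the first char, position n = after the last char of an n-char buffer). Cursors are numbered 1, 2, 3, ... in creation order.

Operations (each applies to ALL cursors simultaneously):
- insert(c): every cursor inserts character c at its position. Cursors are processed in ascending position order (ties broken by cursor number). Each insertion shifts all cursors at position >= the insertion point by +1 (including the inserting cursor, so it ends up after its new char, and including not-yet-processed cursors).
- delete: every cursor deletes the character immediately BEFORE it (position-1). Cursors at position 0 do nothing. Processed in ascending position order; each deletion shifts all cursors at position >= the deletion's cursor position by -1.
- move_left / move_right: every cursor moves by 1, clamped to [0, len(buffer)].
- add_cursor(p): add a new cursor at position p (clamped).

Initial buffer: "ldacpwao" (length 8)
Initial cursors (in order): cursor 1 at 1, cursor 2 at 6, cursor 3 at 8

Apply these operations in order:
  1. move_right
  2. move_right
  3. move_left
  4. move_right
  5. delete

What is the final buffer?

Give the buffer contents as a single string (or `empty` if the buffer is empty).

Answer: ldcpw

Derivation:
After op 1 (move_right): buffer="ldacpwao" (len 8), cursors c1@2 c2@7 c3@8, authorship ........
After op 2 (move_right): buffer="ldacpwao" (len 8), cursors c1@3 c2@8 c3@8, authorship ........
After op 3 (move_left): buffer="ldacpwao" (len 8), cursors c1@2 c2@7 c3@7, authorship ........
After op 4 (move_right): buffer="ldacpwao" (len 8), cursors c1@3 c2@8 c3@8, authorship ........
After op 5 (delete): buffer="ldcpw" (len 5), cursors c1@2 c2@5 c3@5, authorship .....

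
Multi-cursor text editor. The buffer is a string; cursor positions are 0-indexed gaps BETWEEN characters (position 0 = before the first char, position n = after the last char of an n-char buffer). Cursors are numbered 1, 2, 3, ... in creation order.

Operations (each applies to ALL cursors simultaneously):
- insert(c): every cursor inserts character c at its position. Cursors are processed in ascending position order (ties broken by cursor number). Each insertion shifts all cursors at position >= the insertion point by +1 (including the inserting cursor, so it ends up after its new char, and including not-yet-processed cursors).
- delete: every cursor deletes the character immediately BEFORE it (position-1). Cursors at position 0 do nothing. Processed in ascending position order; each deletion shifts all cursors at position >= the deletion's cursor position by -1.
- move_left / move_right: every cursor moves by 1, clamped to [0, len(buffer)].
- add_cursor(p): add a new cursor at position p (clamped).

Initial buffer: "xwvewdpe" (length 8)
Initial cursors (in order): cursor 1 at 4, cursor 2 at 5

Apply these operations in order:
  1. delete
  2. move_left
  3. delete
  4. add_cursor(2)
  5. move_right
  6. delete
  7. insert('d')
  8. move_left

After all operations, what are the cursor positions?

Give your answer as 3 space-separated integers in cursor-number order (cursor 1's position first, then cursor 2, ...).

After op 1 (delete): buffer="xwvdpe" (len 6), cursors c1@3 c2@3, authorship ......
After op 2 (move_left): buffer="xwvdpe" (len 6), cursors c1@2 c2@2, authorship ......
After op 3 (delete): buffer="vdpe" (len 4), cursors c1@0 c2@0, authorship ....
After op 4 (add_cursor(2)): buffer="vdpe" (len 4), cursors c1@0 c2@0 c3@2, authorship ....
After op 5 (move_right): buffer="vdpe" (len 4), cursors c1@1 c2@1 c3@3, authorship ....
After op 6 (delete): buffer="de" (len 2), cursors c1@0 c2@0 c3@1, authorship ..
After op 7 (insert('d')): buffer="dddde" (len 5), cursors c1@2 c2@2 c3@4, authorship 12.3.
After op 8 (move_left): buffer="dddde" (len 5), cursors c1@1 c2@1 c3@3, authorship 12.3.

Answer: 1 1 3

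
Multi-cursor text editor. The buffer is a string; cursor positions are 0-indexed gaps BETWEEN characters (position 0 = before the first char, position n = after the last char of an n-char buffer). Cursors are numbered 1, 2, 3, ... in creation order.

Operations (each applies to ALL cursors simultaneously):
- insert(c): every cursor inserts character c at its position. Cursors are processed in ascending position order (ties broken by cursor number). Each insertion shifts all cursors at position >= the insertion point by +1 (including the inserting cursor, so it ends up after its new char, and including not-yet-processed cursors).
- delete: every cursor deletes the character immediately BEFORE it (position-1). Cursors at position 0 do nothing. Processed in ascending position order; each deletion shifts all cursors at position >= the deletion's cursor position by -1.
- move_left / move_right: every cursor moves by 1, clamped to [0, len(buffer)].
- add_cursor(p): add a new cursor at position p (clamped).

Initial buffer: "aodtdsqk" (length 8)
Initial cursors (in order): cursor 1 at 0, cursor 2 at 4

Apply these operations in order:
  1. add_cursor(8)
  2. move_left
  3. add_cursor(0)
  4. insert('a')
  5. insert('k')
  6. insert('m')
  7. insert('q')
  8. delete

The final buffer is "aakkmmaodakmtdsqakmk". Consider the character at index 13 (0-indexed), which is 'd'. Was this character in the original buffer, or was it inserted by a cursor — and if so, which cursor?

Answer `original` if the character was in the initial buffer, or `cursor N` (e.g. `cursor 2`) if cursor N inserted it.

After op 1 (add_cursor(8)): buffer="aodtdsqk" (len 8), cursors c1@0 c2@4 c3@8, authorship ........
After op 2 (move_left): buffer="aodtdsqk" (len 8), cursors c1@0 c2@3 c3@7, authorship ........
After op 3 (add_cursor(0)): buffer="aodtdsqk" (len 8), cursors c1@0 c4@0 c2@3 c3@7, authorship ........
After op 4 (insert('a')): buffer="aaaodatdsqak" (len 12), cursors c1@2 c4@2 c2@6 c3@11, authorship 14...2....3.
After op 5 (insert('k')): buffer="aakkaodaktdsqakk" (len 16), cursors c1@4 c4@4 c2@9 c3@15, authorship 1414...22....33.
After op 6 (insert('m')): buffer="aakkmmaodakmtdsqakmk" (len 20), cursors c1@6 c4@6 c2@12 c3@19, authorship 141414...222....333.
After op 7 (insert('q')): buffer="aakkmmqqaodakmqtdsqakmqk" (len 24), cursors c1@8 c4@8 c2@15 c3@23, authorship 14141414...2222....3333.
After op 8 (delete): buffer="aakkmmaodakmtdsqakmk" (len 20), cursors c1@6 c4@6 c2@12 c3@19, authorship 141414...222....333.
Authorship (.=original, N=cursor N): 1 4 1 4 1 4 . . . 2 2 2 . . . . 3 3 3 .
Index 13: author = original

Answer: original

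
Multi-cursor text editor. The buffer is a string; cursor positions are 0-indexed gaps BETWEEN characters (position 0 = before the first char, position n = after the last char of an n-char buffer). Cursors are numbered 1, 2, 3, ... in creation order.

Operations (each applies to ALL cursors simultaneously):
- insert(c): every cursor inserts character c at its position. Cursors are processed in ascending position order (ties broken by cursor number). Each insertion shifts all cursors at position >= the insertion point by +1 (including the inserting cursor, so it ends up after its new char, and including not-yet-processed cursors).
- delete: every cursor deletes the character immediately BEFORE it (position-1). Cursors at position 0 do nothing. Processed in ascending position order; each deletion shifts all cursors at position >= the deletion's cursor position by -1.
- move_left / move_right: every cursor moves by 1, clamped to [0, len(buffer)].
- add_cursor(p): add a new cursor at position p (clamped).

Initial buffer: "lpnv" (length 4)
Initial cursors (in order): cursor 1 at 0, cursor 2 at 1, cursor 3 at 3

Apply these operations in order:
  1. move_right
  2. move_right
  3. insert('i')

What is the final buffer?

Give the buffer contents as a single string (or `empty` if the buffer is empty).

Answer: lpinivi

Derivation:
After op 1 (move_right): buffer="lpnv" (len 4), cursors c1@1 c2@2 c3@4, authorship ....
After op 2 (move_right): buffer="lpnv" (len 4), cursors c1@2 c2@3 c3@4, authorship ....
After op 3 (insert('i')): buffer="lpinivi" (len 7), cursors c1@3 c2@5 c3@7, authorship ..1.2.3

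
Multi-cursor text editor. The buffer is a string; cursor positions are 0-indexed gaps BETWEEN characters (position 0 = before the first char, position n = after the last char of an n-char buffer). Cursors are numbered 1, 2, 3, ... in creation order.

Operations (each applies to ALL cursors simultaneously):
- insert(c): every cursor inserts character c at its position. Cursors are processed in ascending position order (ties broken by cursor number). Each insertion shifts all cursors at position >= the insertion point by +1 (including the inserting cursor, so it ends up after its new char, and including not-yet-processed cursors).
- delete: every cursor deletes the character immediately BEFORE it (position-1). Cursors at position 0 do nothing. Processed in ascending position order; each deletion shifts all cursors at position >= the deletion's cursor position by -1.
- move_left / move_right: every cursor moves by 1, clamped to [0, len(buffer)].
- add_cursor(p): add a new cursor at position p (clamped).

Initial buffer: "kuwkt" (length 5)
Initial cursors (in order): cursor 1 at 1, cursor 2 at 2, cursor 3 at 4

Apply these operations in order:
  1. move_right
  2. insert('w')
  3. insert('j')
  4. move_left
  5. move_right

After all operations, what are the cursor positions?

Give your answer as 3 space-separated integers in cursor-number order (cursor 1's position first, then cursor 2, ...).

After op 1 (move_right): buffer="kuwkt" (len 5), cursors c1@2 c2@3 c3@5, authorship .....
After op 2 (insert('w')): buffer="kuwwwktw" (len 8), cursors c1@3 c2@5 c3@8, authorship ..1.2..3
After op 3 (insert('j')): buffer="kuwjwwjktwj" (len 11), cursors c1@4 c2@7 c3@11, authorship ..11.22..33
After op 4 (move_left): buffer="kuwjwwjktwj" (len 11), cursors c1@3 c2@6 c3@10, authorship ..11.22..33
After op 5 (move_right): buffer="kuwjwwjktwj" (len 11), cursors c1@4 c2@7 c3@11, authorship ..11.22..33

Answer: 4 7 11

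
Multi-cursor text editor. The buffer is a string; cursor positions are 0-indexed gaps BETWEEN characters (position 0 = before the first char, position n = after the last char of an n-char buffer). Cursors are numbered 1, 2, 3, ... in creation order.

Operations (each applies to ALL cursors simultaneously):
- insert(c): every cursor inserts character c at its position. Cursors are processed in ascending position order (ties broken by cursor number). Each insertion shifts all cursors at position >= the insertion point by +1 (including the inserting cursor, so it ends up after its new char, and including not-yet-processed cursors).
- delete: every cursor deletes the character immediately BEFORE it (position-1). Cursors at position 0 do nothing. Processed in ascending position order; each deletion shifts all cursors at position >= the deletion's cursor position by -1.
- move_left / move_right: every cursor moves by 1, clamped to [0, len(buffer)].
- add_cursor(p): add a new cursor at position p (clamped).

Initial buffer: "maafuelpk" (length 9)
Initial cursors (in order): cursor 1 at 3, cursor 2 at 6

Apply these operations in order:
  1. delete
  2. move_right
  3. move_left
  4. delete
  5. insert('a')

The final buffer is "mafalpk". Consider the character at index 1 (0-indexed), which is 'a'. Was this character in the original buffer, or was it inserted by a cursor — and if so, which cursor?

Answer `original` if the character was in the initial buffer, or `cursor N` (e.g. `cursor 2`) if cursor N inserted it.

After op 1 (delete): buffer="mafulpk" (len 7), cursors c1@2 c2@4, authorship .......
After op 2 (move_right): buffer="mafulpk" (len 7), cursors c1@3 c2@5, authorship .......
After op 3 (move_left): buffer="mafulpk" (len 7), cursors c1@2 c2@4, authorship .......
After op 4 (delete): buffer="mflpk" (len 5), cursors c1@1 c2@2, authorship .....
After op 5 (insert('a')): buffer="mafalpk" (len 7), cursors c1@2 c2@4, authorship .1.2...
Authorship (.=original, N=cursor N): . 1 . 2 . . .
Index 1: author = 1

Answer: cursor 1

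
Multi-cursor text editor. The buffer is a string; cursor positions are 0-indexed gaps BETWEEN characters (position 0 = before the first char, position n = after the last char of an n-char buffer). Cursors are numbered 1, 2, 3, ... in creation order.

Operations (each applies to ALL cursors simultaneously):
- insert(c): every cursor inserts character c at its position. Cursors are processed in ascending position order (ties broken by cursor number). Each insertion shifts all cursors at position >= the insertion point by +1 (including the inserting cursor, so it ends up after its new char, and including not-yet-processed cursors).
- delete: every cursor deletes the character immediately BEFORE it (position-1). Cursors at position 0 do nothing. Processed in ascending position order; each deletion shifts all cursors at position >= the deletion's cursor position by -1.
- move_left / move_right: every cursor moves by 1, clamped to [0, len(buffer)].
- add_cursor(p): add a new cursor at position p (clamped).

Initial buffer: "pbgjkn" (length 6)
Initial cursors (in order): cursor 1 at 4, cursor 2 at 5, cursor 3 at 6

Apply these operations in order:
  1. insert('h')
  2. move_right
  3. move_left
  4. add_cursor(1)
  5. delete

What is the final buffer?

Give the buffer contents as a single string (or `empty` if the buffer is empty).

Answer: bgjkh

Derivation:
After op 1 (insert('h')): buffer="pbgjhkhnh" (len 9), cursors c1@5 c2@7 c3@9, authorship ....1.2.3
After op 2 (move_right): buffer="pbgjhkhnh" (len 9), cursors c1@6 c2@8 c3@9, authorship ....1.2.3
After op 3 (move_left): buffer="pbgjhkhnh" (len 9), cursors c1@5 c2@7 c3@8, authorship ....1.2.3
After op 4 (add_cursor(1)): buffer="pbgjhkhnh" (len 9), cursors c4@1 c1@5 c2@7 c3@8, authorship ....1.2.3
After op 5 (delete): buffer="bgjkh" (len 5), cursors c4@0 c1@3 c2@4 c3@4, authorship ....3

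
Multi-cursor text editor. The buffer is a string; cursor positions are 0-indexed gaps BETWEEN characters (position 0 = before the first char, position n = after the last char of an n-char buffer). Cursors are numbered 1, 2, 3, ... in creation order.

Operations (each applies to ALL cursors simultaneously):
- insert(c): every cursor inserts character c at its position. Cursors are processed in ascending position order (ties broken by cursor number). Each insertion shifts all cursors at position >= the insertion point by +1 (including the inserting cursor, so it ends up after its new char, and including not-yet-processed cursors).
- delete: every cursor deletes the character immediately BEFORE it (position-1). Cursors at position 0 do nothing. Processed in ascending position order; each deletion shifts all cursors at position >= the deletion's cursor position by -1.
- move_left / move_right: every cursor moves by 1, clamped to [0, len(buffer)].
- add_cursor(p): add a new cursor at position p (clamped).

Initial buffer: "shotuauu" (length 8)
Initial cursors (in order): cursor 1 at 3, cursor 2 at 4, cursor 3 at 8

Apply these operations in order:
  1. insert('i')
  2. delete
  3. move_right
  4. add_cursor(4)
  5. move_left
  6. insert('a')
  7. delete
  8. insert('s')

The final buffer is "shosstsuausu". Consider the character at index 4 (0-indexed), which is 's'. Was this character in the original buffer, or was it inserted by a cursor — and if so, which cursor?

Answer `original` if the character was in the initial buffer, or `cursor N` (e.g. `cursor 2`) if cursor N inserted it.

After op 1 (insert('i')): buffer="shoitiuauui" (len 11), cursors c1@4 c2@6 c3@11, authorship ...1.2....3
After op 2 (delete): buffer="shotuauu" (len 8), cursors c1@3 c2@4 c3@8, authorship ........
After op 3 (move_right): buffer="shotuauu" (len 8), cursors c1@4 c2@5 c3@8, authorship ........
After op 4 (add_cursor(4)): buffer="shotuauu" (len 8), cursors c1@4 c4@4 c2@5 c3@8, authorship ........
After op 5 (move_left): buffer="shotuauu" (len 8), cursors c1@3 c4@3 c2@4 c3@7, authorship ........
After op 6 (insert('a')): buffer="shoaatauauau" (len 12), cursors c1@5 c4@5 c2@7 c3@11, authorship ...14.2...3.
After op 7 (delete): buffer="shotuauu" (len 8), cursors c1@3 c4@3 c2@4 c3@7, authorship ........
After op 8 (insert('s')): buffer="shosstsuausu" (len 12), cursors c1@5 c4@5 c2@7 c3@11, authorship ...14.2...3.
Authorship (.=original, N=cursor N): . . . 1 4 . 2 . . . 3 .
Index 4: author = 4

Answer: cursor 4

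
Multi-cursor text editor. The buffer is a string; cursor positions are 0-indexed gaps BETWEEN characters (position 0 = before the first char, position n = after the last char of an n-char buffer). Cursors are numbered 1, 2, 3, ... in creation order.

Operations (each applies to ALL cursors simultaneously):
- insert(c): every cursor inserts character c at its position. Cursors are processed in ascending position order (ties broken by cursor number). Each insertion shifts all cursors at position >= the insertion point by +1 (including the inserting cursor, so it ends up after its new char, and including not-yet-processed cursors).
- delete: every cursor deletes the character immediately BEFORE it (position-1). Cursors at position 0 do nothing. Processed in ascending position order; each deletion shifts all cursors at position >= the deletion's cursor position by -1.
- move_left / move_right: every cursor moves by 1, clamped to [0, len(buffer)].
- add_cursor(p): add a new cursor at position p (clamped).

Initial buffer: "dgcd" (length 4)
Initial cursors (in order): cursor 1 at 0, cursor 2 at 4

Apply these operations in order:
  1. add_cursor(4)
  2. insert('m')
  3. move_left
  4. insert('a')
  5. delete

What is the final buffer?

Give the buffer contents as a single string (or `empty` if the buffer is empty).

After op 1 (add_cursor(4)): buffer="dgcd" (len 4), cursors c1@0 c2@4 c3@4, authorship ....
After op 2 (insert('m')): buffer="mdgcdmm" (len 7), cursors c1@1 c2@7 c3@7, authorship 1....23
After op 3 (move_left): buffer="mdgcdmm" (len 7), cursors c1@0 c2@6 c3@6, authorship 1....23
After op 4 (insert('a')): buffer="amdgcdmaam" (len 10), cursors c1@1 c2@9 c3@9, authorship 11....2233
After op 5 (delete): buffer="mdgcdmm" (len 7), cursors c1@0 c2@6 c3@6, authorship 1....23

Answer: mdgcdmm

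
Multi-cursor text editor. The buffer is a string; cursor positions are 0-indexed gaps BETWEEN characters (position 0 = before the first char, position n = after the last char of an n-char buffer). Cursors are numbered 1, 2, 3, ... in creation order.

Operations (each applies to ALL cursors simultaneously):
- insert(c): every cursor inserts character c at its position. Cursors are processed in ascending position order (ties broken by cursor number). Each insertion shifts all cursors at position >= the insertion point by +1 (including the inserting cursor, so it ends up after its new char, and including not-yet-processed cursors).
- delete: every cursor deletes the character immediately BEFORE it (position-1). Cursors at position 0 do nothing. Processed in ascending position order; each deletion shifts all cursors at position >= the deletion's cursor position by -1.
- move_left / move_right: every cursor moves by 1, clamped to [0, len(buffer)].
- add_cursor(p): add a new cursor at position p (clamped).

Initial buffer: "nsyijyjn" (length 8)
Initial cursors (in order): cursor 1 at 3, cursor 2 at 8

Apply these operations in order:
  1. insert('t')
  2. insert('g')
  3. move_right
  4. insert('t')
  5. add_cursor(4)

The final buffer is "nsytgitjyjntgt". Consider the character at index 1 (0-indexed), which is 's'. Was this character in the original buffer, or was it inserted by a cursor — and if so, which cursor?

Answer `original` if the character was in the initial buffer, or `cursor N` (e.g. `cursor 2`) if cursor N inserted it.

Answer: original

Derivation:
After op 1 (insert('t')): buffer="nsytijyjnt" (len 10), cursors c1@4 c2@10, authorship ...1.....2
After op 2 (insert('g')): buffer="nsytgijyjntg" (len 12), cursors c1@5 c2@12, authorship ...11.....22
After op 3 (move_right): buffer="nsytgijyjntg" (len 12), cursors c1@6 c2@12, authorship ...11.....22
After op 4 (insert('t')): buffer="nsytgitjyjntgt" (len 14), cursors c1@7 c2@14, authorship ...11.1....222
After op 5 (add_cursor(4)): buffer="nsytgitjyjntgt" (len 14), cursors c3@4 c1@7 c2@14, authorship ...11.1....222
Authorship (.=original, N=cursor N): . . . 1 1 . 1 . . . . 2 2 2
Index 1: author = original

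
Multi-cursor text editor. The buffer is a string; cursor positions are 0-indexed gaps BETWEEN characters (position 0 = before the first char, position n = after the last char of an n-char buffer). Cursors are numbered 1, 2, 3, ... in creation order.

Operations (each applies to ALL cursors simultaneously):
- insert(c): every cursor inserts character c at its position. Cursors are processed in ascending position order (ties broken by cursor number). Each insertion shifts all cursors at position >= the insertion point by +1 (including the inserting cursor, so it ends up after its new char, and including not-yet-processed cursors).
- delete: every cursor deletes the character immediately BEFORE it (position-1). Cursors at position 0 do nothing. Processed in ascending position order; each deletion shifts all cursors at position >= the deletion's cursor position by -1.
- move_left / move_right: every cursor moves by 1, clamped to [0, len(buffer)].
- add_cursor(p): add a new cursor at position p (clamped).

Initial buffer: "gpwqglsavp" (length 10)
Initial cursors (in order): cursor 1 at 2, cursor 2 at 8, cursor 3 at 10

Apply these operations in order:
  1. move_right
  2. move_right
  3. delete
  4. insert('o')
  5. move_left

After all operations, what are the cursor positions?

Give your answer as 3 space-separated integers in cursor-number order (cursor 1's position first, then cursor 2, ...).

Answer: 3 9 9

Derivation:
After op 1 (move_right): buffer="gpwqglsavp" (len 10), cursors c1@3 c2@9 c3@10, authorship ..........
After op 2 (move_right): buffer="gpwqglsavp" (len 10), cursors c1@4 c2@10 c3@10, authorship ..........
After op 3 (delete): buffer="gpwglsa" (len 7), cursors c1@3 c2@7 c3@7, authorship .......
After op 4 (insert('o')): buffer="gpwoglsaoo" (len 10), cursors c1@4 c2@10 c3@10, authorship ...1....23
After op 5 (move_left): buffer="gpwoglsaoo" (len 10), cursors c1@3 c2@9 c3@9, authorship ...1....23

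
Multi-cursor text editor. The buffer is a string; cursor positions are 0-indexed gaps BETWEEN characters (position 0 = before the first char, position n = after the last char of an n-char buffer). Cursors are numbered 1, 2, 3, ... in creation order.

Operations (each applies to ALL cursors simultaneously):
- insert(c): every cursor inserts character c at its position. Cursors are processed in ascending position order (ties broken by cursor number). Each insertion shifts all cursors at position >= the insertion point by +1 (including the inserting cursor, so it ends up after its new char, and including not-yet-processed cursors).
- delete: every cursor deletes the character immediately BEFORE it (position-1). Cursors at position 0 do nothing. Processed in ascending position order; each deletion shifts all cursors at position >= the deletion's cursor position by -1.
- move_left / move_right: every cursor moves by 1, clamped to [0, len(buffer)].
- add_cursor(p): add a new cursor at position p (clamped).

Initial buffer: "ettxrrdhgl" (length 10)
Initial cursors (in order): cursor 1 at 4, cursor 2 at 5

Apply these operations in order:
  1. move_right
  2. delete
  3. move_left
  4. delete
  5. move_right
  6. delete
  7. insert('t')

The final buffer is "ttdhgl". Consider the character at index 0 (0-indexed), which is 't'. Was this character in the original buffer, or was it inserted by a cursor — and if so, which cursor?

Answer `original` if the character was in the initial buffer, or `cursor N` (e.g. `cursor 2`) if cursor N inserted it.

Answer: cursor 1

Derivation:
After op 1 (move_right): buffer="ettxrrdhgl" (len 10), cursors c1@5 c2@6, authorship ..........
After op 2 (delete): buffer="ettxdhgl" (len 8), cursors c1@4 c2@4, authorship ........
After op 3 (move_left): buffer="ettxdhgl" (len 8), cursors c1@3 c2@3, authorship ........
After op 4 (delete): buffer="exdhgl" (len 6), cursors c1@1 c2@1, authorship ......
After op 5 (move_right): buffer="exdhgl" (len 6), cursors c1@2 c2@2, authorship ......
After op 6 (delete): buffer="dhgl" (len 4), cursors c1@0 c2@0, authorship ....
After op 7 (insert('t')): buffer="ttdhgl" (len 6), cursors c1@2 c2@2, authorship 12....
Authorship (.=original, N=cursor N): 1 2 . . . .
Index 0: author = 1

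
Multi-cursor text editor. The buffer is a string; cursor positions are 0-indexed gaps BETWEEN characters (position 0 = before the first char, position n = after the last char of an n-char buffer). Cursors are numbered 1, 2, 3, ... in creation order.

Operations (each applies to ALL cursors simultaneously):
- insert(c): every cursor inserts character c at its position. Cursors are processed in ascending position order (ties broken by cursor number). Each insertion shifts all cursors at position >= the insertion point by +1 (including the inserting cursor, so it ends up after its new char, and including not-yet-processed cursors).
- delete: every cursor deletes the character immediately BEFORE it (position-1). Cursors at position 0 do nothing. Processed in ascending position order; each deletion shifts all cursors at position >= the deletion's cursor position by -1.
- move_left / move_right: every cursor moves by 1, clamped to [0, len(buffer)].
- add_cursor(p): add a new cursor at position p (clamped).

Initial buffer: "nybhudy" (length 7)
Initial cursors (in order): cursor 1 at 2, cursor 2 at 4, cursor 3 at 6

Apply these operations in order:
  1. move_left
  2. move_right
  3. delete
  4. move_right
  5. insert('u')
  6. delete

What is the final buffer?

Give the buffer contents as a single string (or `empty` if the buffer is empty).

Answer: nbuy

Derivation:
After op 1 (move_left): buffer="nybhudy" (len 7), cursors c1@1 c2@3 c3@5, authorship .......
After op 2 (move_right): buffer="nybhudy" (len 7), cursors c1@2 c2@4 c3@6, authorship .......
After op 3 (delete): buffer="nbuy" (len 4), cursors c1@1 c2@2 c3@3, authorship ....
After op 4 (move_right): buffer="nbuy" (len 4), cursors c1@2 c2@3 c3@4, authorship ....
After op 5 (insert('u')): buffer="nbuuuyu" (len 7), cursors c1@3 c2@5 c3@7, authorship ..1.2.3
After op 6 (delete): buffer="nbuy" (len 4), cursors c1@2 c2@3 c3@4, authorship ....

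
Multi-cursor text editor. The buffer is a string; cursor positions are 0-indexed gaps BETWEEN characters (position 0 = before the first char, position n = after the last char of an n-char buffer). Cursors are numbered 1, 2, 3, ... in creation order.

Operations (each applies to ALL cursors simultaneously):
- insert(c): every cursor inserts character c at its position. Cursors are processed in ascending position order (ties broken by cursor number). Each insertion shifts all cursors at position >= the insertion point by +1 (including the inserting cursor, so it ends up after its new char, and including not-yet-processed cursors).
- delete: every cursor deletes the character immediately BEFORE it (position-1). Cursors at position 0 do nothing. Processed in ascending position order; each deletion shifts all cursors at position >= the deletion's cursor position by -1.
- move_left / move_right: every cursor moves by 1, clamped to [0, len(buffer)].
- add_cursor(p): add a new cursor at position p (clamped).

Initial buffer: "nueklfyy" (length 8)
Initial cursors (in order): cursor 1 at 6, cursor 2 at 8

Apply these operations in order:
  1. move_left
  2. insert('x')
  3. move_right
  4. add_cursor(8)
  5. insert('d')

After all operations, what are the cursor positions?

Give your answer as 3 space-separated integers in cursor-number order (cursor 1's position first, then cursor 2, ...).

Answer: 8 13 10

Derivation:
After op 1 (move_left): buffer="nueklfyy" (len 8), cursors c1@5 c2@7, authorship ........
After op 2 (insert('x')): buffer="nueklxfyxy" (len 10), cursors c1@6 c2@9, authorship .....1..2.
After op 3 (move_right): buffer="nueklxfyxy" (len 10), cursors c1@7 c2@10, authorship .....1..2.
After op 4 (add_cursor(8)): buffer="nueklxfyxy" (len 10), cursors c1@7 c3@8 c2@10, authorship .....1..2.
After op 5 (insert('d')): buffer="nueklxfdydxyd" (len 13), cursors c1@8 c3@10 c2@13, authorship .....1.1.32.2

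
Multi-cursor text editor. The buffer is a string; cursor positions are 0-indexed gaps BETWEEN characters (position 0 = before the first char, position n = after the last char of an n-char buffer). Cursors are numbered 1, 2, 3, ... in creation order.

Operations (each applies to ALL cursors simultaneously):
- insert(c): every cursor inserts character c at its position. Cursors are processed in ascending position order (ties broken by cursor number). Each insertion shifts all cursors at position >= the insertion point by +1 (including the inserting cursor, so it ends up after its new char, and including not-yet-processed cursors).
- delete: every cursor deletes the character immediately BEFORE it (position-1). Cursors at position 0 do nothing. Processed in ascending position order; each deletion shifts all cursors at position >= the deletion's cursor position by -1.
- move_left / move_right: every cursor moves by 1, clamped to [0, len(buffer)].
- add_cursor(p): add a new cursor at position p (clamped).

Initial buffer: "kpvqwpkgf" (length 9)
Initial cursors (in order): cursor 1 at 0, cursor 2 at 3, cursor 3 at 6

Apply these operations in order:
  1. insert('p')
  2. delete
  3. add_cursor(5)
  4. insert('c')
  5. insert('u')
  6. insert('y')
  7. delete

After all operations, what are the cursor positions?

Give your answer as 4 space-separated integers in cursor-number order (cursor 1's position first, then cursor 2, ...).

Answer: 2 7 14 11

Derivation:
After op 1 (insert('p')): buffer="pkpvpqwppkgf" (len 12), cursors c1@1 c2@5 c3@9, authorship 1...2...3...
After op 2 (delete): buffer="kpvqwpkgf" (len 9), cursors c1@0 c2@3 c3@6, authorship .........
After op 3 (add_cursor(5)): buffer="kpvqwpkgf" (len 9), cursors c1@0 c2@3 c4@5 c3@6, authorship .........
After op 4 (insert('c')): buffer="ckpvcqwcpckgf" (len 13), cursors c1@1 c2@5 c4@8 c3@10, authorship 1...2..4.3...
After op 5 (insert('u')): buffer="cukpvcuqwcupcukgf" (len 17), cursors c1@2 c2@7 c4@11 c3@14, authorship 11...22..44.33...
After op 6 (insert('y')): buffer="cuykpvcuyqwcuypcuykgf" (len 21), cursors c1@3 c2@9 c4@14 c3@18, authorship 111...222..444.333...
After op 7 (delete): buffer="cukpvcuqwcupcukgf" (len 17), cursors c1@2 c2@7 c4@11 c3@14, authorship 11...22..44.33...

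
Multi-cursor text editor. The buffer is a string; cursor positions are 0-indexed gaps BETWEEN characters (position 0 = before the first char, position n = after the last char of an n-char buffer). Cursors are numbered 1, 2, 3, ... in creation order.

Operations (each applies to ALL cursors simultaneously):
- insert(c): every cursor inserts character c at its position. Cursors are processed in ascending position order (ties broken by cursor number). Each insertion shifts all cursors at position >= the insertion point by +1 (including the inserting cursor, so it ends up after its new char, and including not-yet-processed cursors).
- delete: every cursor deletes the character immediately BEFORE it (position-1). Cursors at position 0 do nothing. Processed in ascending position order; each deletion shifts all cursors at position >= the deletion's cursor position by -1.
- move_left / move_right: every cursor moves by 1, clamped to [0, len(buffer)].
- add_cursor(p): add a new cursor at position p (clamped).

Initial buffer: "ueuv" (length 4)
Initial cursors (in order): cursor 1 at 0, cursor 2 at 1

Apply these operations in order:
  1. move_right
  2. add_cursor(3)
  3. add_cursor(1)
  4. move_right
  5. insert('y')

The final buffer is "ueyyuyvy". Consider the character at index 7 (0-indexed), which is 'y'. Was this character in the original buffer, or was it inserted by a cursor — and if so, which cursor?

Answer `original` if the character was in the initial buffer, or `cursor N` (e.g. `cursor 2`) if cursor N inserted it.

Answer: cursor 3

Derivation:
After op 1 (move_right): buffer="ueuv" (len 4), cursors c1@1 c2@2, authorship ....
After op 2 (add_cursor(3)): buffer="ueuv" (len 4), cursors c1@1 c2@2 c3@3, authorship ....
After op 3 (add_cursor(1)): buffer="ueuv" (len 4), cursors c1@1 c4@1 c2@2 c3@3, authorship ....
After op 4 (move_right): buffer="ueuv" (len 4), cursors c1@2 c4@2 c2@3 c3@4, authorship ....
After op 5 (insert('y')): buffer="ueyyuyvy" (len 8), cursors c1@4 c4@4 c2@6 c3@8, authorship ..14.2.3
Authorship (.=original, N=cursor N): . . 1 4 . 2 . 3
Index 7: author = 3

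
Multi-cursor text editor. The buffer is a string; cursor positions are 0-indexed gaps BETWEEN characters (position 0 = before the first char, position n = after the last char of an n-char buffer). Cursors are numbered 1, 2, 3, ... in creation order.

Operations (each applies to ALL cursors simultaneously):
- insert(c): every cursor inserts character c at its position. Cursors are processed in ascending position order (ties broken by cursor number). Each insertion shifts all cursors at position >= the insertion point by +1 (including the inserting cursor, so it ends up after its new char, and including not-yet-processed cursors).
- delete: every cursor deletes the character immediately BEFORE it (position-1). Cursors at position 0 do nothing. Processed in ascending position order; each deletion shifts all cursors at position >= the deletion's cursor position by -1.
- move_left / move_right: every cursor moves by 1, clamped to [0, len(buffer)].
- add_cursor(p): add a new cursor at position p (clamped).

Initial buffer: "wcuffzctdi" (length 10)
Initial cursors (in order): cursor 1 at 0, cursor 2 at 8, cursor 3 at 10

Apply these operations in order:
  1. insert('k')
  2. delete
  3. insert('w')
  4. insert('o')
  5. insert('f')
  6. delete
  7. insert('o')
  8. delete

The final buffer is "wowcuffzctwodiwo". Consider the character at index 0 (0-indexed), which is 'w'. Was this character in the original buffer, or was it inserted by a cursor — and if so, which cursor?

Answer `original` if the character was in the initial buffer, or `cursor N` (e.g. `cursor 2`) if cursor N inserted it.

Answer: cursor 1

Derivation:
After op 1 (insert('k')): buffer="kwcuffzctkdik" (len 13), cursors c1@1 c2@10 c3@13, authorship 1........2..3
After op 2 (delete): buffer="wcuffzctdi" (len 10), cursors c1@0 c2@8 c3@10, authorship ..........
After op 3 (insert('w')): buffer="wwcuffzctwdiw" (len 13), cursors c1@1 c2@10 c3@13, authorship 1........2..3
After op 4 (insert('o')): buffer="wowcuffzctwodiwo" (len 16), cursors c1@2 c2@12 c3@16, authorship 11........22..33
After op 5 (insert('f')): buffer="wofwcuffzctwofdiwof" (len 19), cursors c1@3 c2@14 c3@19, authorship 111........222..333
After op 6 (delete): buffer="wowcuffzctwodiwo" (len 16), cursors c1@2 c2@12 c3@16, authorship 11........22..33
After op 7 (insert('o')): buffer="woowcuffzctwoodiwoo" (len 19), cursors c1@3 c2@14 c3@19, authorship 111........222..333
After op 8 (delete): buffer="wowcuffzctwodiwo" (len 16), cursors c1@2 c2@12 c3@16, authorship 11........22..33
Authorship (.=original, N=cursor N): 1 1 . . . . . . . . 2 2 . . 3 3
Index 0: author = 1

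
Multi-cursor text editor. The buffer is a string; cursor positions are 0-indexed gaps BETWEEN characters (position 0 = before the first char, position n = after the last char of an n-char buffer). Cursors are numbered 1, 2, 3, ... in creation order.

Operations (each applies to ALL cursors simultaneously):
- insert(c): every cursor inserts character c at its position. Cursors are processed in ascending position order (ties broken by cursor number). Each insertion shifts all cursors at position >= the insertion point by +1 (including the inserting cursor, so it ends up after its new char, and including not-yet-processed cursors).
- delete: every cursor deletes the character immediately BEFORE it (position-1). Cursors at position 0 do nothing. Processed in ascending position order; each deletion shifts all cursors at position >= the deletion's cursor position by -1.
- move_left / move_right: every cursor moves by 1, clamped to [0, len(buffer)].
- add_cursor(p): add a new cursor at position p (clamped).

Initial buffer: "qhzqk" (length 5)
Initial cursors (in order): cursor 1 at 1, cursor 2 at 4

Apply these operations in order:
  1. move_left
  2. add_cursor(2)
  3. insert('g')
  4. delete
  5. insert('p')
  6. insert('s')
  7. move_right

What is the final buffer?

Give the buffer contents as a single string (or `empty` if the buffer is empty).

Answer: psqhpszpsqk

Derivation:
After op 1 (move_left): buffer="qhzqk" (len 5), cursors c1@0 c2@3, authorship .....
After op 2 (add_cursor(2)): buffer="qhzqk" (len 5), cursors c1@0 c3@2 c2@3, authorship .....
After op 3 (insert('g')): buffer="gqhgzgqk" (len 8), cursors c1@1 c3@4 c2@6, authorship 1..3.2..
After op 4 (delete): buffer="qhzqk" (len 5), cursors c1@0 c3@2 c2@3, authorship .....
After op 5 (insert('p')): buffer="pqhpzpqk" (len 8), cursors c1@1 c3@4 c2@6, authorship 1..3.2..
After op 6 (insert('s')): buffer="psqhpszpsqk" (len 11), cursors c1@2 c3@6 c2@9, authorship 11..33.22..
After op 7 (move_right): buffer="psqhpszpsqk" (len 11), cursors c1@3 c3@7 c2@10, authorship 11..33.22..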